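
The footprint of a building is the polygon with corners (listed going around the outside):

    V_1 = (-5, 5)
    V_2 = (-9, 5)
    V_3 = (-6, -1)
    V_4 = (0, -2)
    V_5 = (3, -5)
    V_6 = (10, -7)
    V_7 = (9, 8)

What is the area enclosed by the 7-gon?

167

Σ = (20) + (39) + (12) + (6) + (29) + (143) + (85) = 334
Area = |Σ|/2 = 167.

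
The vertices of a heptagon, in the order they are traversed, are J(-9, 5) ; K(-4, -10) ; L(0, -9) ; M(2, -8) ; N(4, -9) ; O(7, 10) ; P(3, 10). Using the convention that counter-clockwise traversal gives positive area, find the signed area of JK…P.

213

Cross-terms: 110, 36, 18, 14, 103, 40, 105  ⇒  Σ = 426
Signed area = Σ/2 = 213 (positive ⇒ counter-clockwise traversal).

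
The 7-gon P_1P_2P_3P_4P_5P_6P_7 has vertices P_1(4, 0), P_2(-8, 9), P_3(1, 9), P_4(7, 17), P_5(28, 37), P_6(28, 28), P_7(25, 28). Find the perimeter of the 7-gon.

|P_1P_2| = √((-12)² + (9)²) = √225 = 15
|P_2P_3| = √((9)² + (0)²) = √81 = 9
|P_3P_4| = √((6)² + (8)²) = √100 = 10
|P_4P_5| = √((21)² + (20)²) = √841 = 29
|P_5P_6| = √((0)² + (-9)²) = √81 = 9
|P_6P_7| = √((-3)² + (0)²) = √9 = 3
|P_7P_1| = √((-21)² + (-28)²) = √1225 = 35
Perimeter = 15 + 9 + 10 + 29 + 9 + 3 + 35 = 110.

110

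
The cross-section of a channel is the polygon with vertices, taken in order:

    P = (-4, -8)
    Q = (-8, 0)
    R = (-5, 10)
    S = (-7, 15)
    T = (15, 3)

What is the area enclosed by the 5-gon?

251.5

Apply the shoelace formula: 2A = Σ (x_i·y_{i+1} − x_{i+1}·y_i), indices taken mod 5.
P→Q: (-4)(0) − (-8)(-8) = -64
Q→R: (-8)(10) − (-5)(0) = -80
R→S: (-5)(15) − (-7)(10) = -5
S→T: (-7)(3) − (15)(15) = -246
T→P: (15)(-8) − (-4)(3) = -108
Σ = -503
Area = |Σ|/2 = 251.5.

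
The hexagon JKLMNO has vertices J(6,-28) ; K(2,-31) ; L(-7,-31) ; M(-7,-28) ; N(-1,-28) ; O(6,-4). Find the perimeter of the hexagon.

72

|JK| = √((-4)² + (-3)²) = √25 = 5
|KL| = √((-9)² + (0)²) = √81 = 9
|LM| = √((0)² + (3)²) = √9 = 3
|MN| = √((6)² + (0)²) = √36 = 6
|NO| = √((7)² + (24)²) = √625 = 25
|OJ| = √((0)² + (-24)²) = √576 = 24
Perimeter = 5 + 9 + 3 + 6 + 25 + 24 = 72.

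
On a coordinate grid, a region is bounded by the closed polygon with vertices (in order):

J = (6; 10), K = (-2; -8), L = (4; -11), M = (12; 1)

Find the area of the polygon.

Apply the surveyor's formula: 2A = Σ (x_i·y_{i+1} − x_{i+1}·y_i), indices taken mod 4.
Σ = (-28) + (54) + (136) + (114) = 276
Area = |Σ|/2 = 138.

138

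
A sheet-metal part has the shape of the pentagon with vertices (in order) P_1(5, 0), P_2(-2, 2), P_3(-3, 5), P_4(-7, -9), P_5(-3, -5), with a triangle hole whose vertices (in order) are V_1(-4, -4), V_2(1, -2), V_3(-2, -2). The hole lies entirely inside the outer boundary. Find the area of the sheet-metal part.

47.5

Outer boundary:
Apply Gauss's area formula: 2A = Σ (x_i·y_{i+1} − x_{i+1}·y_i), indices taken mod 5.
Σ = (10) + (-4) + (62) + (8) + (25) = 101
Area = |Σ|/2 = 50.5.
Hole:
Σ = (12) + (-6) + (0) = 6
Area = |Σ|/2 = 3.
Net area = 50.5 − 3 = 47.5.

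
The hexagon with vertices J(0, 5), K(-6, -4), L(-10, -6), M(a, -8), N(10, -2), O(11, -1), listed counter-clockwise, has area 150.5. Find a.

12

The doubled signed area Σ (x_i y_{i+1} − x_{i+1} y_i) is linear in a.
With a=0 it equals 253; the coefficient of a is 4 (from the two edges through M).
So 4·a + 253 = 2·150.5 = 301 ⇒ a = 12.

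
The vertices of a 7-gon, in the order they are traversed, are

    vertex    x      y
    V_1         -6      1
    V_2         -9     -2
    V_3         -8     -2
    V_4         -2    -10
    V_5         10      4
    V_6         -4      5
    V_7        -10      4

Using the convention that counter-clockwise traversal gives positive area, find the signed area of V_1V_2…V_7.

Σ = (21) + (2) + (76) + (92) + (66) + (34) + (14) = 305
Signed area = Σ/2 = 152.5 (positive ⇒ counter-clockwise traversal).

152.5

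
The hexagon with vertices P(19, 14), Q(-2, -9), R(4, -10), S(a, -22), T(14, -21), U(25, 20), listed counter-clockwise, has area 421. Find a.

6

Write out the shoelace sum; only the two edges meeting at S involve a:
2·Area = [(4·(-22) − a·(-10)) + (a·(-21) − 14·(-22))] + 688
       = -11·a + 908 = 842
⇒ a = 6.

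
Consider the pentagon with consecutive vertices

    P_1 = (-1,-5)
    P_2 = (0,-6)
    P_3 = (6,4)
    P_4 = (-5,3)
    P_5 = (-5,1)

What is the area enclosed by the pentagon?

58

P_1→P_2: (-1)(-6) − (0)(-5) = 6
P_2→P_3: (0)(4) − (6)(-6) = 36
P_3→P_4: (6)(3) − (-5)(4) = 38
P_4→P_5: (-5)(1) − (-5)(3) = 10
P_5→P_1: (-5)(-5) − (-1)(1) = 26
Σ = 116
Area = |Σ|/2 = 58.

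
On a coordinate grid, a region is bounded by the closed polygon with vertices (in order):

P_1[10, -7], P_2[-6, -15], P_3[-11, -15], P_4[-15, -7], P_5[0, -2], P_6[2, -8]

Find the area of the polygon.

157.5

Apply the shoelace (surveyor's) formula: 2A = Σ (x_i·y_{i+1} − x_{i+1}·y_i), indices taken mod 6.
P_1→P_2: (10)(-15) − (-6)(-7) = -192
P_2→P_3: (-6)(-15) − (-11)(-15) = -75
P_3→P_4: (-11)(-7) − (-15)(-15) = -148
P_4→P_5: (-15)(-2) − (0)(-7) = 30
P_5→P_6: (0)(-8) − (2)(-2) = 4
P_6→P_1: (2)(-7) − (10)(-8) = 66
Σ = -315
Area = |Σ|/2 = 157.5.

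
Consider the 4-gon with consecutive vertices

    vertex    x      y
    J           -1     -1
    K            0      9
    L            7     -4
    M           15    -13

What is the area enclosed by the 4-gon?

Σ = (-9) + (-63) + (-31) + (-28) = -131
Area = |Σ|/2 = 65.5.

65.5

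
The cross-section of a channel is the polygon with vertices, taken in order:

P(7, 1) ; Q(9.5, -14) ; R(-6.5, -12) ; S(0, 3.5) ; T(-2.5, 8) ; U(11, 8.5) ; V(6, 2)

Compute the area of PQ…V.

236.375

Σ = (-107.5) + (-205) + (-22.75) + (8.75) + (-109.25) + (-29) + (-8) = -472.75
Area = |Σ|/2 = 236.375.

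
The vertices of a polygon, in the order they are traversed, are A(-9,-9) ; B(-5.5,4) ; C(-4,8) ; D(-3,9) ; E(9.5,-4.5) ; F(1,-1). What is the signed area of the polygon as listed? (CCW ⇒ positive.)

Apply the shoelace (surveyor's) formula: 2A = Σ (x_i·y_{i+1} − x_{i+1}·y_i), indices taken mod 6.
A→B: (-9)(4) − (-5.5)(-9) = -85.5
B→C: (-5.5)(8) − (-4)(4) = -28
C→D: (-4)(9) − (-3)(8) = -12
D→E: (-3)(-4.5) − (9.5)(9) = -72
E→F: (9.5)(-1) − (1)(-4.5) = -5
F→A: (1)(-9) − (-9)(-1) = -18
Σ = -220.5
Signed area = Σ/2 = -110.25 (negative ⇒ clockwise traversal).

-110.25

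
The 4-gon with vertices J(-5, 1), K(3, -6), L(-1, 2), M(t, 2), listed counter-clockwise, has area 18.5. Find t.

-2

Write out the shoelace sum; only the two edges meeting at M involve t:
2·Area = [((-1)·2 − t·2) + (t·1 − (-5)·2)] + 27
       = -1·t + 35 = 37
⇒ t = -2.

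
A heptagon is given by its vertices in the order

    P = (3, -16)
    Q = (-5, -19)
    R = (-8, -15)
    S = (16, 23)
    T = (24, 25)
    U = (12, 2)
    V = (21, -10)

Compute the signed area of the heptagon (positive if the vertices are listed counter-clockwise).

Apply the shoelace formula: 2A = Σ (x_i·y_{i+1} − x_{i+1}·y_i), indices taken mod 7.
Σ = (-137) + (-77) + (56) + (-152) + (-252) + (-162) + (-306) = -1030
Signed area = Σ/2 = -515 (negative ⇒ clockwise traversal).

-515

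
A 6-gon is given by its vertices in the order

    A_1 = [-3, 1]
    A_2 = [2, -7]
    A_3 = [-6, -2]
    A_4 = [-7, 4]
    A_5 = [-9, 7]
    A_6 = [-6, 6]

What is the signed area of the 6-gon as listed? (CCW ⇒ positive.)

Apply the shoelace (surveyor's) formula: 2A = Σ (x_i·y_{i+1} − x_{i+1}·y_i), indices taken mod 6.
Cross-terms: 19, -46, -38, -13, -12, 12  ⇒  Σ = -78
Signed area = Σ/2 = -39 (negative ⇒ clockwise traversal).

-39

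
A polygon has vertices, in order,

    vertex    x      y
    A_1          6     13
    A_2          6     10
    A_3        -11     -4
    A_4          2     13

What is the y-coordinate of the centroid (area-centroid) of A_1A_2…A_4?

Apply the shoelace formula. First the cross-terms c_i = x_i·y_{i+1} − x_{i+1}·y_i:
  -18, 86, -135, -52  ⇒  2A = -119, A = -59.5.
Then Σ (y_i + y_{i+1})·c_i = -2465, so ȳ = -2465 / (6·(-59.5)) = 145/21.

145/21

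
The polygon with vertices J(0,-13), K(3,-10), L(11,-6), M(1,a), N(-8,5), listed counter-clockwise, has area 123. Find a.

Write out the shoelace sum; only the two edges meeting at M involve a:
2·Area = [(11·a − 1·(-6)) + (1·5 − (-8)·a)] + 235
       = 19·a + 246 = 246
⇒ a = 0.

0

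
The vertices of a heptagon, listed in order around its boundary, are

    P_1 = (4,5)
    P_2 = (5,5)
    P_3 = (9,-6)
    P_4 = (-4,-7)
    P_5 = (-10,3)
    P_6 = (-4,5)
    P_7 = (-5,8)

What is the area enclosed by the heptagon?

175.5

Apply the surveyor's formula: 2A = Σ (x_i·y_{i+1} − x_{i+1}·y_i), indices taken mod 7.
Σ = (-5) + (-75) + (-87) + (-82) + (-38) + (-7) + (-57) = -351
Area = |Σ|/2 = 175.5.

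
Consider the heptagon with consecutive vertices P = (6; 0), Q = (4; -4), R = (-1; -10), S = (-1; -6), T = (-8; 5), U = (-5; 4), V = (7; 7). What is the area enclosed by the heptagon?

118.5

Apply the shoelace formula: 2A = Σ (x_i·y_{i+1} − x_{i+1}·y_i), indices taken mod 7.
Cross-terms: -24, -44, -4, -53, -7, -63, -42  ⇒  Σ = -237
Area = |Σ|/2 = 118.5.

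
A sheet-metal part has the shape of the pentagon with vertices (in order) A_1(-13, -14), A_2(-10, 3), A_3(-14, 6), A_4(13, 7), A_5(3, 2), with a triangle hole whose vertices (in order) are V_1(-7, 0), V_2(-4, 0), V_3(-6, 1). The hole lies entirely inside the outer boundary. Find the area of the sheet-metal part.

Outer boundary:
Apply Gauss's area formula: 2A = Σ (x_i·y_{i+1} − x_{i+1}·y_i), indices taken mod 5.
A_1→A_2: (-13)(3) − (-10)(-14) = -179
A_2→A_3: (-10)(6) − (-14)(3) = -18
A_3→A_4: (-14)(7) − (13)(6) = -176
A_4→A_5: (13)(2) − (3)(7) = 5
A_5→A_1: (3)(-14) − (-13)(2) = -16
Σ = -384
Area = |Σ|/2 = 192.
Hole:
Apply Gauss's area formula: 2A = Σ (x_i·y_{i+1} − x_{i+1}·y_i), indices taken mod 3.
Cross-terms: 0, -4, 7  ⇒  Σ = 3
Area = |Σ|/2 = 1.5.
Net area = 192 − 1.5 = 190.5.

190.5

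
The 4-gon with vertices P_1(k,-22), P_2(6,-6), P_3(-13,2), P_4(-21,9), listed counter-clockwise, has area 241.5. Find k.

-2

The doubled signed area Σ (x_i y_{i+1} − x_{i+1} y_i) is linear in k.
With k=0 it equals 453; the coefficient of k is -15 (from the two edges through P_1).
So -15·k + 453 = 2·241.5 = 483 ⇒ k = -2.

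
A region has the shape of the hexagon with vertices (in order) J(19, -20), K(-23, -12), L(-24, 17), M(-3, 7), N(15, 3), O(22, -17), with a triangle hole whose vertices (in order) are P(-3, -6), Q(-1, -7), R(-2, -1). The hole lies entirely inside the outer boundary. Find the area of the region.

Outer boundary:
Apply the shoelace (surveyor's) formula: 2A = Σ (x_i·y_{i+1} − x_{i+1}·y_i), indices taken mod 6.
Σ = (-688) + (-679) + (-117) + (-114) + (-321) + (-117) = -2036
Area = |Σ|/2 = 1018.
Hole:
Apply the shoelace formula: 2A = Σ (x_i·y_{i+1} − x_{i+1}·y_i), indices taken mod 3.
Cross-terms: 15, -13, 9  ⇒  Σ = 11
Area = |Σ|/2 = 5.5.
Net area = 1018 − 5.5 = 1012.5.

1012.5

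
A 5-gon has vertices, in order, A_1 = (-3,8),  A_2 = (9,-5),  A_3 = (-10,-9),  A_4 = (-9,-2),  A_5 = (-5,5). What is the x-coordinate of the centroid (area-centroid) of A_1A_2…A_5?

-274/141

Apply the surveyor's formula. First the cross-terms c_i = x_i·y_{i+1} − x_{i+1}·y_i:
  -57, -131, -61, -55, -25  ⇒  2A = -329, A = -164.5.
Then Σ (x_i + x_{i+1})·c_i = 1918, so x̄ = 1918 / (6·(-164.5)) = -274/141.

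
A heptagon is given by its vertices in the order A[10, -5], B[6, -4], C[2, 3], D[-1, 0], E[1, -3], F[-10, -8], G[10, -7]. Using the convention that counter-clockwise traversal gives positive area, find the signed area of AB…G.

Apply the shoelace formula: 2A = Σ (x_i·y_{i+1} − x_{i+1}·y_i), indices taken mod 7.
Cross-terms: -10, 26, 3, 3, -38, 150, 20  ⇒  Σ = 154
Signed area = Σ/2 = 77 (positive ⇒ counter-clockwise traversal).

77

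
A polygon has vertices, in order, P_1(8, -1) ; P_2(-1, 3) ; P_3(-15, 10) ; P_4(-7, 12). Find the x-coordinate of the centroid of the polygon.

-644/141

Apply the surveyor's formula. First the cross-terms c_i = x_i·y_{i+1} − x_{i+1}·y_i:
  23, 35, -110, -89  ⇒  2A = -141, A = -70.5.
Then Σ (x_i + x_{i+1})·c_i = 1932, so x̄ = 1932 / (6·(-70.5)) = -644/141.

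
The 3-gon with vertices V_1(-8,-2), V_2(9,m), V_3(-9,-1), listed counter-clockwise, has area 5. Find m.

The doubled signed area Σ (x_i y_{i+1} − x_{i+1} y_i) is linear in m.
With m=0 it equals 19; the coefficient of m is 1 (from the two edges through V_2).
So 1·m + 19 = 2·5 = 10 ⇒ m = -9.

-9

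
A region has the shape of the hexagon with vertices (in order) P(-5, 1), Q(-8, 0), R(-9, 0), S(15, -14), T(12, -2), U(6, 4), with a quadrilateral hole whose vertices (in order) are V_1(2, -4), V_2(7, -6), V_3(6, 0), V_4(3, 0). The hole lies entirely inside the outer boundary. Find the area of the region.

159

Outer boundary:
Cross-terms: 8, 0, 126, 138, 60, 26  ⇒  Σ = 358
Area = |Σ|/2 = 179.
Hole:
Apply the shoelace (surveyor's) formula: 2A = Σ (x_i·y_{i+1} − x_{i+1}·y_i), indices taken mod 4.
Cross-terms: 16, 36, 0, -12  ⇒  Σ = 40
Area = |Σ|/2 = 20.
Net area = 179 − 20 = 159.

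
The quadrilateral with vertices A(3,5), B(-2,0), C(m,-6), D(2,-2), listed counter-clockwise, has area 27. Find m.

The doubled signed area Σ (x_i y_{i+1} − x_{i+1} y_i) is linear in m.
With m=0 it equals 50; the coefficient of m is -2 (from the two edges through C).
So -2·m + 50 = 2·27 = 54 ⇒ m = -2.

-2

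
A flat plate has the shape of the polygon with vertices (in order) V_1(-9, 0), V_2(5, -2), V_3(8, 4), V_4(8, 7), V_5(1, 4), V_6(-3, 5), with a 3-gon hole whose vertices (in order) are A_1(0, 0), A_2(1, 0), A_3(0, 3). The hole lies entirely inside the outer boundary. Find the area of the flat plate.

81

Outer boundary:
Σ = (18) + (36) + (24) + (25) + (17) + (45) = 165
Area = |Σ|/2 = 82.5.
Hole:
Σ = (0) + (3) + (0) = 3
Area = |Σ|/2 = 1.5.
Net area = 82.5 − 1.5 = 81.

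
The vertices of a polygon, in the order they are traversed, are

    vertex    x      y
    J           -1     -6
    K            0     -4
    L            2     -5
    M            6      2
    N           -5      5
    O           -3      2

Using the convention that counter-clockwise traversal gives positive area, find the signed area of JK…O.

55.5

Apply the shoelace formula: 2A = Σ (x_i·y_{i+1} − x_{i+1}·y_i), indices taken mod 6.
Σ = (4) + (8) + (34) + (40) + (5) + (20) = 111
Signed area = Σ/2 = 55.5 (positive ⇒ counter-clockwise traversal).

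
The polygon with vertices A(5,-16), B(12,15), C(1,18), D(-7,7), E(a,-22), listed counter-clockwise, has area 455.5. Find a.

Write out the shoelace sum; only the two edges meeting at E involve a:
2·Area = [((-7)·(-22) − a·7) + (a·(-16) − 5·(-22))] + 601
       = -23·a + 865 = 911
⇒ a = -2.

-2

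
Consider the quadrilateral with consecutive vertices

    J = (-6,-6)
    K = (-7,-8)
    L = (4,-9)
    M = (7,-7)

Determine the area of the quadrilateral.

Apply the shoelace formula: 2A = Σ (x_i·y_{i+1} − x_{i+1}·y_i), indices taken mod 4.
Cross-terms: 6, 95, 35, -84  ⇒  Σ = 52
Area = |Σ|/2 = 26.

26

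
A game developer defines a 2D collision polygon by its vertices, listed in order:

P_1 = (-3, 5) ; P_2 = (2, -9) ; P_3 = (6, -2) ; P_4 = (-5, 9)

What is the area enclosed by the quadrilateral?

Σ = (17) + (50) + (44) + (2) = 113
Area = |Σ|/2 = 56.5.

56.5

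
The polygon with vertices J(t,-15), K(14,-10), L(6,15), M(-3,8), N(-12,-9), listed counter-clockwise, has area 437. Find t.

2

The doubled signed area Σ (x_i y_{i+1} − x_{i+1} y_i) is linear in t.
With t=0 it equals 876; the coefficient of t is -1 (from the two edges through J).
So -1·t + 876 = 2·437 = 874 ⇒ t = 2.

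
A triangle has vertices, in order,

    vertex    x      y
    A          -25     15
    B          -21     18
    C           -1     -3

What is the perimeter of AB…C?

64

|AB| = √((4)² + (3)²) = √25 = 5
|BC| = √((20)² + (-21)²) = √841 = 29
|CA| = √((-24)² + (18)²) = √900 = 30
Perimeter = 5 + 29 + 30 = 64.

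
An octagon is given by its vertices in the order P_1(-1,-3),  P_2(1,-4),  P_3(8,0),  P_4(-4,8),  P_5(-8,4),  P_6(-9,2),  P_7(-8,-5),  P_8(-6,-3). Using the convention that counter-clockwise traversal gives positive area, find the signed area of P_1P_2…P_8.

120.5

Apply Gauss's area formula: 2A = Σ (x_i·y_{i+1} − x_{i+1}·y_i), indices taken mod 8.
P_1→P_2: (-1)(-4) − (1)(-3) = 7
P_2→P_3: (1)(0) − (8)(-4) = 32
P_3→P_4: (8)(8) − (-4)(0) = 64
P_4→P_5: (-4)(4) − (-8)(8) = 48
P_5→P_6: (-8)(2) − (-9)(4) = 20
P_6→P_7: (-9)(-5) − (-8)(2) = 61
P_7→P_8: (-8)(-3) − (-6)(-5) = -6
P_8→P_1: (-6)(-3) − (-1)(-3) = 15
Σ = 241
Signed area = Σ/2 = 120.5 (positive ⇒ counter-clockwise traversal).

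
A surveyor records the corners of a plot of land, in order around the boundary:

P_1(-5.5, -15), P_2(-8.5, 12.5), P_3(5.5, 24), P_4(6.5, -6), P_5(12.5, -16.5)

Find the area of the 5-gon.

484.25

Apply the surveyor's formula: 2A = Σ (x_i·y_{i+1} − x_{i+1}·y_i), indices taken mod 5.
Σ = (-196.25) + (-272.75) + (-189) + (-32.25) + (-278.25) = -968.5
Area = |Σ|/2 = 484.25.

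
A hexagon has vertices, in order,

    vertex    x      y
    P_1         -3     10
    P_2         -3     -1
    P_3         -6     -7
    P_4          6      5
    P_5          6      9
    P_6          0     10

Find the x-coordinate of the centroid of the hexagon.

25/58

Apply the surveyor's formula. First the cross-terms c_i = x_i·y_{i+1} − x_{i+1}·y_i:
  33, 15, 12, 24, 60, 30  ⇒  2A = 174, A = 87.
Then Σ (x_i + x_{i+1})·c_i = 225, so x̄ = 225 / (6·87) = 25/58.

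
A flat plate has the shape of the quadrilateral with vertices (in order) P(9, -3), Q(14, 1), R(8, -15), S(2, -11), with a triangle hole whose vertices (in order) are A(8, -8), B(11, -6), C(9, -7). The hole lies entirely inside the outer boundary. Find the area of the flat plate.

65.5

Outer boundary:
Cross-terms: 51, -218, -58, 93  ⇒  Σ = -132
Area = |Σ|/2 = 66.
Hole:
Σ = (40) + (-23) + (-16) = 1
Area = |Σ|/2 = 0.5.
Net area = 66 − 0.5 = 65.5.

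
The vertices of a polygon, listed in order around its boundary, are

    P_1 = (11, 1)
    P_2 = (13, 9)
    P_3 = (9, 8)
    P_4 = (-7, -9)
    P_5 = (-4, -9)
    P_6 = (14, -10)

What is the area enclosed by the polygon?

Σ = (86) + (23) + (-25) + (27) + (166) + (124) = 401
Area = |Σ|/2 = 200.5.

200.5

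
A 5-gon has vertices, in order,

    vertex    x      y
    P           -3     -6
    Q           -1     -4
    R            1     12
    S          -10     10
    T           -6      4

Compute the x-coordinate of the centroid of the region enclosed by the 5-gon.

-139/42

Apply the shoelace (surveyor's) formula. First the cross-terms c_i = x_i·y_{i+1} − x_{i+1}·y_i:
  6, -8, 130, 20, 48  ⇒  2A = 196, A = 98.
Then Σ (x_i + x_{i+1})·c_i = -1946, so x̄ = -1946 / (6·98) = -139/42.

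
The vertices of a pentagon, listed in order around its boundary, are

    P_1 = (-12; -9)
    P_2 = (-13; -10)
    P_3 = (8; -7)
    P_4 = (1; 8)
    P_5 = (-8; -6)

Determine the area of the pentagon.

151.5

Apply Gauss's area formula: 2A = Σ (x_i·y_{i+1} − x_{i+1}·y_i), indices taken mod 5.
P_1→P_2: (-12)(-10) − (-13)(-9) = 3
P_2→P_3: (-13)(-7) − (8)(-10) = 171
P_3→P_4: (8)(8) − (1)(-7) = 71
P_4→P_5: (1)(-6) − (-8)(8) = 58
P_5→P_1: (-8)(-9) − (-12)(-6) = 0
Σ = 303
Area = |Σ|/2 = 151.5.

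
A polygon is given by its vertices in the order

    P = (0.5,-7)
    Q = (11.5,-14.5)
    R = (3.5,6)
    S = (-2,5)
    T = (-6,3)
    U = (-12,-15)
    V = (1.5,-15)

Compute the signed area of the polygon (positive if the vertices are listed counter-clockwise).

Σ = (73.25) + (119.75) + (29.5) + (24) + (126) + (202.5) + (-3) = 572
Signed area = Σ/2 = 286 (positive ⇒ counter-clockwise traversal).

286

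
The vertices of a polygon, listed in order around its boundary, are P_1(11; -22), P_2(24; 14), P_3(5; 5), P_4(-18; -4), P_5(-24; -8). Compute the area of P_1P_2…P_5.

Apply the shoelace formula: 2A = Σ (x_i·y_{i+1} − x_{i+1}·y_i), indices taken mod 5.
Σ = (682) + (50) + (70) + (48) + (616) = 1466
Area = |Σ|/2 = 733.

733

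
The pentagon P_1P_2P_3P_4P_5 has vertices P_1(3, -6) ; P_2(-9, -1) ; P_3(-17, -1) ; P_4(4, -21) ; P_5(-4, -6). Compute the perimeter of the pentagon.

|P_1P_2| = √((-12)² + (5)²) = √169 = 13
|P_2P_3| = √((-8)² + (0)²) = √64 = 8
|P_3P_4| = √((21)² + (-20)²) = √841 = 29
|P_4P_5| = √((-8)² + (15)²) = √289 = 17
|P_5P_1| = √((7)² + (0)²) = √49 = 7
Perimeter = 13 + 8 + 29 + 17 + 7 = 74.

74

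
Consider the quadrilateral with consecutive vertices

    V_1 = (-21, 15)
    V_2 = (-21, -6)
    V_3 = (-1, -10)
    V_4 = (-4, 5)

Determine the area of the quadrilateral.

322.5

Cross-terms: 441, 204, -45, 45  ⇒  Σ = 645
Area = |Σ|/2 = 322.5.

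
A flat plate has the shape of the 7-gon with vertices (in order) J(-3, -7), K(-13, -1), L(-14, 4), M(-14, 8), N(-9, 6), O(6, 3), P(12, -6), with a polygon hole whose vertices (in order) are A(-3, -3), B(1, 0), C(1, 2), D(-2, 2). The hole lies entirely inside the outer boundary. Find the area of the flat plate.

Outer boundary:
J→K: (-3)(-1) − (-13)(-7) = -88
K→L: (-13)(4) − (-14)(-1) = -66
L→M: (-14)(8) − (-14)(4) = -56
M→N: (-14)(6) − (-9)(8) = -12
N→O: (-9)(3) − (6)(6) = -63
O→P: (6)(-6) − (12)(3) = -72
P→J: (12)(-7) − (-3)(-6) = -102
Σ = -459
Area = |Σ|/2 = 229.5.
Hole:
Apply the surveyor's formula: 2A = Σ (x_i·y_{i+1} − x_{i+1}·y_i), indices taken mod 4.
Cross-terms: 3, 2, 6, 12  ⇒  Σ = 23
Area = |Σ|/2 = 11.5.
Net area = 229.5 − 11.5 = 218.

218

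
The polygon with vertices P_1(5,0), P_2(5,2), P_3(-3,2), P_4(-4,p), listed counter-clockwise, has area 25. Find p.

-2

Write out the shoelace sum; only the two edges meeting at P_4 involve p:
2·Area = [((-3)·p − (-4)·2) + ((-4)·0 − 5·p)] + 26
       = -8·p + 34 = 50
⇒ p = -2.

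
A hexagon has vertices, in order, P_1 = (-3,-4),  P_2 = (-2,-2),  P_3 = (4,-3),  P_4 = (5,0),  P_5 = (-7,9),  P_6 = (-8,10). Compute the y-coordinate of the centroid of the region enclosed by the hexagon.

Apply the surveyor's formula. First the cross-terms c_i = x_i·y_{i+1} − x_{i+1}·y_i:
  -2, 14, 15, 45, 2, 62  ⇒  2A = 136, A = 68.
Then Σ (y_i + y_{i+1})·c_i = 712, so ȳ = 712 / (6·68) = 89/51.

89/51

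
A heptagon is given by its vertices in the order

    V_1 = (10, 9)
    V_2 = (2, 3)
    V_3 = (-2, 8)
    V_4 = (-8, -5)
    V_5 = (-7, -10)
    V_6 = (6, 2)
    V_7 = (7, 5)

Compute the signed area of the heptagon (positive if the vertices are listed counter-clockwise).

114

V_1→V_2: (10)(3) − (2)(9) = 12
V_2→V_3: (2)(8) − (-2)(3) = 22
V_3→V_4: (-2)(-5) − (-8)(8) = 74
V_4→V_5: (-8)(-10) − (-7)(-5) = 45
V_5→V_6: (-7)(2) − (6)(-10) = 46
V_6→V_7: (6)(5) − (7)(2) = 16
V_7→V_1: (7)(9) − (10)(5) = 13
Σ = 228
Signed area = Σ/2 = 114 (positive ⇒ counter-clockwise traversal).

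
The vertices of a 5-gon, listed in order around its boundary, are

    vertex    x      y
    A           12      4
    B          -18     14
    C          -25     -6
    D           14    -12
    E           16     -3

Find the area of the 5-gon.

Apply the shoelace formula: 2A = Σ (x_i·y_{i+1} − x_{i+1}·y_i), indices taken mod 5.
A→B: (12)(14) − (-18)(4) = 240
B→C: (-18)(-6) − (-25)(14) = 458
C→D: (-25)(-12) − (14)(-6) = 384
D→E: (14)(-3) − (16)(-12) = 150
E→A: (16)(4) − (12)(-3) = 100
Σ = 1332
Area = |Σ|/2 = 666.

666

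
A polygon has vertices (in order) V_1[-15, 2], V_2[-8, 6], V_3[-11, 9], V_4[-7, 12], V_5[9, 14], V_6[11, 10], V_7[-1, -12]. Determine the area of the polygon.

361.5

Apply the shoelace (surveyor's) formula: 2A = Σ (x_i·y_{i+1} − x_{i+1}·y_i), indices taken mod 7.
Σ = (-74) + (-6) + (-69) + (-206) + (-64) + (-122) + (-182) = -723
Area = |Σ|/2 = 361.5.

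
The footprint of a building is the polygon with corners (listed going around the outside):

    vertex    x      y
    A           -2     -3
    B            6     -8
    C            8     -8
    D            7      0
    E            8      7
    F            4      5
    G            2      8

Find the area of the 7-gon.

Σ = (34) + (16) + (56) + (49) + (12) + (22) + (10) = 199
Area = |Σ|/2 = 99.5.

99.5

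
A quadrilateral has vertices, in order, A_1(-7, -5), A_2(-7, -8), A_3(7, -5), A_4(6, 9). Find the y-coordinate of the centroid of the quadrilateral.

Apply the surveyor's formula. First the cross-terms c_i = x_i·y_{i+1} − x_{i+1}·y_i:
  21, 91, 93, 33  ⇒  2A = 238, A = 119.
Then Σ (y_i + y_{i+1})·c_i = -952, so ȳ = -952 / (6·119) = -4/3.

-4/3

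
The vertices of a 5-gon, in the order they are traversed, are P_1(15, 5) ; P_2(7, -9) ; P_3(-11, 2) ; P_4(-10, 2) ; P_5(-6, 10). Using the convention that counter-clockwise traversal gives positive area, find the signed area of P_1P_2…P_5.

Apply the shoelace formula: 2A = Σ (x_i·y_{i+1} − x_{i+1}·y_i), indices taken mod 5.
Σ = (-170) + (-85) + (-2) + (-88) + (-180) = -525
Signed area = Σ/2 = -262.5 (negative ⇒ clockwise traversal).

-262.5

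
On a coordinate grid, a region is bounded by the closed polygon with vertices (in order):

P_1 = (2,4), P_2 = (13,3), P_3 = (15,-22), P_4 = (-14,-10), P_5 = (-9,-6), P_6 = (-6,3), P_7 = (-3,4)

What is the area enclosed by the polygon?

469.5

Apply the shoelace formula: 2A = Σ (x_i·y_{i+1} − x_{i+1}·y_i), indices taken mod 7.
Σ = (-46) + (-331) + (-458) + (-6) + (-63) + (-15) + (-20) = -939
Area = |Σ|/2 = 469.5.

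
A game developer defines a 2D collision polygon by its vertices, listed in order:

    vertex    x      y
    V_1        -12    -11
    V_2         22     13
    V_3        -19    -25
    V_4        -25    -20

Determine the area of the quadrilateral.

213.5

Cross-terms: 86, -303, -245, 35  ⇒  Σ = -427
Area = |Σ|/2 = 213.5.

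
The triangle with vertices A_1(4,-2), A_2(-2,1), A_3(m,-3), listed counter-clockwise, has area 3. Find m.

4

Write out the shoelace sum; only the two edges meeting at A_3 involve m:
2·Area = [((-2)·(-3) − m·1) + (m·(-2) − 4·(-3))] + 0
       = -3·m + 18 = 6
⇒ m = 4.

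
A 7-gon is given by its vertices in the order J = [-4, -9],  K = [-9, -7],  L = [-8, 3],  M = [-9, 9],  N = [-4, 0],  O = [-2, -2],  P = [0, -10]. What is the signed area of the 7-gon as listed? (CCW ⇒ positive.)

-78.5

Apply the surveyor's formula: 2A = Σ (x_i·y_{i+1} − x_{i+1}·y_i), indices taken mod 7.
J→K: (-4)(-7) − (-9)(-9) = -53
K→L: (-9)(3) − (-8)(-7) = -83
L→M: (-8)(9) − (-9)(3) = -45
M→N: (-9)(0) − (-4)(9) = 36
N→O: (-4)(-2) − (-2)(0) = 8
O→P: (-2)(-10) − (0)(-2) = 20
P→J: (0)(-9) − (-4)(-10) = -40
Σ = -157
Signed area = Σ/2 = -78.5 (negative ⇒ clockwise traversal).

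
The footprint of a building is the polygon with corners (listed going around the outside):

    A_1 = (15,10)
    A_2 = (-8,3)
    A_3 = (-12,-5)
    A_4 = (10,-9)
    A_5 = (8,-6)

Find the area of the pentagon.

270.5

A_1→A_2: (15)(3) − (-8)(10) = 125
A_2→A_3: (-8)(-5) − (-12)(3) = 76
A_3→A_4: (-12)(-9) − (10)(-5) = 158
A_4→A_5: (10)(-6) − (8)(-9) = 12
A_5→A_1: (8)(10) − (15)(-6) = 170
Σ = 541
Area = |Σ|/2 = 270.5.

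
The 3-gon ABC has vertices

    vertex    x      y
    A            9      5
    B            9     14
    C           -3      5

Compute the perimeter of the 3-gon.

36

|AB| = √((0)² + (9)²) = √81 = 9
|BC| = √((-12)² + (-9)²) = √225 = 15
|CA| = √((12)² + (0)²) = √144 = 12
Perimeter = 9 + 15 + 12 = 36.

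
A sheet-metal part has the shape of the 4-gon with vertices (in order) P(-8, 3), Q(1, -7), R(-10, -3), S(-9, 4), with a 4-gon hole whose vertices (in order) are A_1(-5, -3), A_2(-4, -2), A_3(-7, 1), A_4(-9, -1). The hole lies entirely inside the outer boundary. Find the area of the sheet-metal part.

32

Outer boundary:
Apply the shoelace (surveyor's) formula: 2A = Σ (x_i·y_{i+1} − x_{i+1}·y_i), indices taken mod 4.
Σ = (53) + (-73) + (-67) + (5) = -82
Area = |Σ|/2 = 41.
Hole:
Apply the shoelace formula: 2A = Σ (x_i·y_{i+1} − x_{i+1}·y_i), indices taken mod 4.
Σ = (-2) + (-18) + (16) + (22) = 18
Area = |Σ|/2 = 9.
Net area = 41 − 9 = 32.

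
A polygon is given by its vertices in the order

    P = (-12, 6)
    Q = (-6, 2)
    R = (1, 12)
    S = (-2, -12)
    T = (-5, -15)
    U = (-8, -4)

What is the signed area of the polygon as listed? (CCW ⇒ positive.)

-138

Apply the surveyor's formula: 2A = Σ (x_i·y_{i+1} − x_{i+1}·y_i), indices taken mod 6.
Σ = (12) + (-74) + (12) + (-30) + (-100) + (-96) = -276
Signed area = Σ/2 = -138 (negative ⇒ clockwise traversal).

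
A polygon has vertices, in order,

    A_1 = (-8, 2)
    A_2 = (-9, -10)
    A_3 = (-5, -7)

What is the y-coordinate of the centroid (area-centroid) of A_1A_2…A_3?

-5

Apply the shoelace (surveyor's) formula. First the cross-terms c_i = x_i·y_{i+1} − x_{i+1}·y_i:
  98, 13, -66  ⇒  2A = 45, A = 22.5.
Then Σ (y_i + y_{i+1})·c_i = -675, so ȳ = -675 / (6·22.5) = -5.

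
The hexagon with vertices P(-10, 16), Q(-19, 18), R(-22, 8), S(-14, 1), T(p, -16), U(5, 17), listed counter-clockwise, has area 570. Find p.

Write out the shoelace sum; only the two edges meeting at T involve p:
2·Area = [((-14)·(-16) − p·1) + (p·17 − 5·(-16))] + 708
       = 16·p + 1012 = 1140
⇒ p = 8.

8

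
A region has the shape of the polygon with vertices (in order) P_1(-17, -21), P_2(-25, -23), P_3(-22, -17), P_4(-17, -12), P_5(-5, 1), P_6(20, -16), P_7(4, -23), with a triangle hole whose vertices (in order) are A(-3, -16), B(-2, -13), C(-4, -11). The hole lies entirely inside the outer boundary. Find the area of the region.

560

Outer boundary:
Apply the shoelace (surveyor's) formula: 2A = Σ (x_i·y_{i+1} − x_{i+1}·y_i), indices taken mod 7.
Σ = (-134) + (-81) + (-25) + (-77) + (60) + (-396) + (-475) = -1128
Area = |Σ|/2 = 564.
Hole:
A→B: (-3)(-13) − (-2)(-16) = 7
B→C: (-2)(-11) − (-4)(-13) = -30
C→A: (-4)(-16) − (-3)(-11) = 31
Σ = 8
Area = |Σ|/2 = 4.
Net area = 564 − 4 = 560.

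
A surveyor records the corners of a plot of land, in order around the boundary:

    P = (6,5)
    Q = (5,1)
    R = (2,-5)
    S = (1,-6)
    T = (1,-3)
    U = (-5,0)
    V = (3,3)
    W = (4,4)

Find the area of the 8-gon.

Cross-terms: -19, -27, -7, 3, -15, -15, 0, -4  ⇒  Σ = -84
Area = |Σ|/2 = 42.

42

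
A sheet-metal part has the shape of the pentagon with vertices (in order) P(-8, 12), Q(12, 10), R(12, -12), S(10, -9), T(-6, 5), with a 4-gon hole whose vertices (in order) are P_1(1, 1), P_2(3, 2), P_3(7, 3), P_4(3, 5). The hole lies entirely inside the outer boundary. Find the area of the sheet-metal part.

247

Outer boundary:
Cross-terms: -224, -264, 12, -4, -32  ⇒  Σ = -512
Area = |Σ|/2 = 256.
Hole:
Apply the surveyor's formula: 2A = Σ (x_i·y_{i+1} − x_{i+1}·y_i), indices taken mod 4.
Cross-terms: -1, -5, 26, -2  ⇒  Σ = 18
Area = |Σ|/2 = 9.
Net area = 256 − 9 = 247.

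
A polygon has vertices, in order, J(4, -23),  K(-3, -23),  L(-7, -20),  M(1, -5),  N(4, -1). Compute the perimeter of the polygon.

|JK| = √((-7)² + (0)²) = √49 = 7
|KL| = √((-4)² + (3)²) = √25 = 5
|LM| = √((8)² + (15)²) = √289 = 17
|MN| = √((3)² + (4)²) = √25 = 5
|NJ| = √((0)² + (-22)²) = √484 = 22
Perimeter = 7 + 5 + 17 + 5 + 22 = 56.

56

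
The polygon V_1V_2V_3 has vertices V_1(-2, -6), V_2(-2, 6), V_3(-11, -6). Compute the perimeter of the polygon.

36

|V_1V_2| = √((0)² + (12)²) = √144 = 12
|V_2V_3| = √((-9)² + (-12)²) = √225 = 15
|V_3V_1| = √((9)² + (0)²) = √81 = 9
Perimeter = 12 + 15 + 9 = 36.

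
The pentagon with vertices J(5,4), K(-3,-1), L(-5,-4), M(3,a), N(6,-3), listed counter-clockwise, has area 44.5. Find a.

The doubled signed area Σ (x_i y_{i+1} − x_{i+1} y_i) is linear in a.
With a=0 it equals 56; the coefficient of a is -11 (from the two edges through M).
So -11·a + 56 = 2·44.5 = 89 ⇒ a = -3.

-3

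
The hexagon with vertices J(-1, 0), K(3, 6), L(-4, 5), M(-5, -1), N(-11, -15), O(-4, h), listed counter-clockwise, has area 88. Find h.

The doubled signed area Σ (x_i y_{i+1} − x_{i+1} y_i) is linear in h.
With h=0 it equals 66; the coefficient of h is -10 (from the two edges through O).
So -10·h + 66 = 2·88 = 176 ⇒ h = -11.

-11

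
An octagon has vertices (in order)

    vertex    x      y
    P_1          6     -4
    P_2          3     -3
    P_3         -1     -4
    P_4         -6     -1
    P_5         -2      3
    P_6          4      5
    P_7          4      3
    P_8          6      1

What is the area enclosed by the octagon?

69

P_1→P_2: (6)(-3) − (3)(-4) = -6
P_2→P_3: (3)(-4) − (-1)(-3) = -15
P_3→P_4: (-1)(-1) − (-6)(-4) = -23
P_4→P_5: (-6)(3) − (-2)(-1) = -20
P_5→P_6: (-2)(5) − (4)(3) = -22
P_6→P_7: (4)(3) − (4)(5) = -8
P_7→P_8: (4)(1) − (6)(3) = -14
P_8→P_1: (6)(-4) − (6)(1) = -30
Σ = -138
Area = |Σ|/2 = 69.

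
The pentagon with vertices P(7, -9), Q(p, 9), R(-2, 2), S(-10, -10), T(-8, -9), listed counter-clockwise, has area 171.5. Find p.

7

Write out the shoelace sum; only the two edges meeting at Q involve p:
2·Area = [(7·9 − p·(-9)) + (p·2 − (-2)·9)] + 185
       = 11·p + 266 = 343
⇒ p = 7.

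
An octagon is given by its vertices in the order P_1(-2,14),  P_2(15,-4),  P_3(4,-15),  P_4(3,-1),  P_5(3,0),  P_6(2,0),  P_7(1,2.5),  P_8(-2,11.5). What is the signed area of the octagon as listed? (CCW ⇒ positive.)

Apply Gauss's area formula: 2A = Σ (x_i·y_{i+1} − x_{i+1}·y_i), indices taken mod 8.
Σ = (-202) + (-209) + (41) + (3) + (0) + (5) + (16.5) + (-5) = -350.5
Signed area = Σ/2 = -175.25 (negative ⇒ clockwise traversal).

-175.25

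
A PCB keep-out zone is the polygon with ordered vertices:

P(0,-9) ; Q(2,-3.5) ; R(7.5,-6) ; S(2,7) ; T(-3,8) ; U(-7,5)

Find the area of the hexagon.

Σ = (18) + (14.25) + (64.5) + (37) + (41) + (63) = 237.75
Area = |Σ|/2 = 118.875.

118.875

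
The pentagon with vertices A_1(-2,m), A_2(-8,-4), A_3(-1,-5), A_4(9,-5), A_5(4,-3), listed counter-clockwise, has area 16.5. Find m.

The doubled signed area Σ (x_i y_{i+1} − x_{i+1} y_i) is linear in m.
With m=0 it equals 81; the coefficient of m is 12 (from the two edges through A_1).
So 12·m + 81 = 2·16.5 = 33 ⇒ m = -4.

-4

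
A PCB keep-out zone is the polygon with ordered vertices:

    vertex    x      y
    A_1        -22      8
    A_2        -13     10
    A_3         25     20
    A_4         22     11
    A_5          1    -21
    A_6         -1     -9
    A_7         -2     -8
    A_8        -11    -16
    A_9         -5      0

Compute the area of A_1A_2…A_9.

740

Cross-terms: -116, -510, -165, -473, -30, -10, -56, -80, -40  ⇒  Σ = -1480
Area = |Σ|/2 = 740.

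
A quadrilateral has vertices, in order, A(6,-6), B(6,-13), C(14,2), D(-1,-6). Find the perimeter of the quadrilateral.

48

|AB| = √((0)² + (-7)²) = √49 = 7
|BC| = √((8)² + (15)²) = √289 = 17
|CD| = √((-15)² + (-8)²) = √289 = 17
|DA| = √((7)² + (0)²) = √49 = 7
Perimeter = 7 + 17 + 17 + 7 = 48.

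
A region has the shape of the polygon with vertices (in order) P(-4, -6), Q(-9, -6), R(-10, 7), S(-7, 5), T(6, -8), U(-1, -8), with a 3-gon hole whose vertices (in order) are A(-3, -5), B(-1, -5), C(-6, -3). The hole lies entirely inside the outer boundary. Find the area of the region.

Outer boundary:
P→Q: (-4)(-6) − (-9)(-6) = -30
Q→R: (-9)(7) − (-10)(-6) = -123
R→S: (-10)(5) − (-7)(7) = -1
S→T: (-7)(-8) − (6)(5) = 26
T→U: (6)(-8) − (-1)(-8) = -56
U→P: (-1)(-6) − (-4)(-8) = -26
Σ = -210
Area = |Σ|/2 = 105.
Hole:
Σ = (10) + (-27) + (21) = 4
Area = |Σ|/2 = 2.
Net area = 105 − 2 = 103.

103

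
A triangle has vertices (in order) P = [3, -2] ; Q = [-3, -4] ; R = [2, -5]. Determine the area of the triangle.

Apply the shoelace (surveyor's) formula: 2A = Σ (x_i·y_{i+1} − x_{i+1}·y_i), indices taken mod 3.
Σ = (-18) + (23) + (11) = 16
Area = |Σ|/2 = 8.

8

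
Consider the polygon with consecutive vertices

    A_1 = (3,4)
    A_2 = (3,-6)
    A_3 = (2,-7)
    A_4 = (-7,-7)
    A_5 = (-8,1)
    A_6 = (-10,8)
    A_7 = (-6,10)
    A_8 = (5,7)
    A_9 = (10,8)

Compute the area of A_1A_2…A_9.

188.5

Apply the surveyor's formula: 2A = Σ (x_i·y_{i+1} − x_{i+1}·y_i), indices taken mod 9.
A_1→A_2: (3)(-6) − (3)(4) = -30
A_2→A_3: (3)(-7) − (2)(-6) = -9
A_3→A_4: (2)(-7) − (-7)(-7) = -63
A_4→A_5: (-7)(1) − (-8)(-7) = -63
A_5→A_6: (-8)(8) − (-10)(1) = -54
A_6→A_7: (-10)(10) − (-6)(8) = -52
A_7→A_8: (-6)(7) − (5)(10) = -92
A_8→A_9: (5)(8) − (10)(7) = -30
A_9→A_1: (10)(4) − (3)(8) = 16
Σ = -377
Area = |Σ|/2 = 188.5.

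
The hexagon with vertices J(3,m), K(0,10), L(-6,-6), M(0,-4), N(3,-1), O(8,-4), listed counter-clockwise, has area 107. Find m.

10

The doubled signed area Σ (x_i y_{i+1} − x_{i+1} y_i) is linear in m.
With m=0 it equals 134; the coefficient of m is 8 (from the two edges through J).
So 8·m + 134 = 2·107 = 214 ⇒ m = 10.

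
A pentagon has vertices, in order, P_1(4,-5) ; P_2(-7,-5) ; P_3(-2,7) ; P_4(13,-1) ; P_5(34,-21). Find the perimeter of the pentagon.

104

|P_1P_2| = √((-11)² + (0)²) = √121 = 11
|P_2P_3| = √((5)² + (12)²) = √169 = 13
|P_3P_4| = √((15)² + (-8)²) = √289 = 17
|P_4P_5| = √((21)² + (-20)²) = √841 = 29
|P_5P_1| = √((-30)² + (16)²) = √1156 = 34
Perimeter = 11 + 13 + 17 + 29 + 34 = 104.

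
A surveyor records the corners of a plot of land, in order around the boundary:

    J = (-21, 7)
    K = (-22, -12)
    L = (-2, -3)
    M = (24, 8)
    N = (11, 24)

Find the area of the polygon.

786.5

Apply the shoelace formula: 2A = Σ (x_i·y_{i+1} − x_{i+1}·y_i), indices taken mod 5.
Σ = (406) + (42) + (56) + (488) + (581) = 1573
Area = |Σ|/2 = 786.5.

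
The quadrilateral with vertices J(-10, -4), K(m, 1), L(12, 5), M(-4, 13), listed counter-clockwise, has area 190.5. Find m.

Write out the shoelace sum; only the two edges meeting at K involve m:
2·Area = [((-10)·1 − m·(-4)) + (m·5 − 12·1)] + 322
       = 9·m + 300 = 381
⇒ m = 9.

9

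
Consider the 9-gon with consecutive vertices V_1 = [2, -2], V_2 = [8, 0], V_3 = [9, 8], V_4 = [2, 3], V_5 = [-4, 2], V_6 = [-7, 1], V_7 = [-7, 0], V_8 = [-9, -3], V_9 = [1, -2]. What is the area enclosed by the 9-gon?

Apply the shoelace (surveyor's) formula: 2A = Σ (x_i·y_{i+1} − x_{i+1}·y_i), indices taken mod 9.
V_1→V_2: (2)(0) − (8)(-2) = 16
V_2→V_3: (8)(8) − (9)(0) = 64
V_3→V_4: (9)(3) − (2)(8) = 11
V_4→V_5: (2)(2) − (-4)(3) = 16
V_5→V_6: (-4)(1) − (-7)(2) = 10
V_6→V_7: (-7)(0) − (-7)(1) = 7
V_7→V_8: (-7)(-3) − (-9)(0) = 21
V_8→V_9: (-9)(-2) − (1)(-3) = 21
V_9→V_1: (1)(-2) − (2)(-2) = 2
Σ = 168
Area = |Σ|/2 = 84.

84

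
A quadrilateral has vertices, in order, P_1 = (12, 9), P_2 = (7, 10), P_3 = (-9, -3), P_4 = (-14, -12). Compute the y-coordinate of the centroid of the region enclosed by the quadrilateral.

29/35

Apply Gauss's area formula. First the cross-terms c_i = x_i·y_{i+1} − x_{i+1}·y_i:
  57, 69, 66, 18  ⇒  2A = 210, A = 105.
Then Σ (y_i + y_{i+1})·c_i = 522, so ȳ = 522 / (6·105) = 29/35.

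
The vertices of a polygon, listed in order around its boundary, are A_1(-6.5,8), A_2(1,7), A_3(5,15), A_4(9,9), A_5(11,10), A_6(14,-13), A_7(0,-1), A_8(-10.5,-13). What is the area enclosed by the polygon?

Σ = (-53.5) + (-20) + (-90) + (-9) + (-283) + (-14) + (-10.5) + (-168.5) = -648.5
Area = |Σ|/2 = 324.25.

324.25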